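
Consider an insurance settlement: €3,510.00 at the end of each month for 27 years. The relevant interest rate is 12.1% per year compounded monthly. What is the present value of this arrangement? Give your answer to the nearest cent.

€334,610.52

This is an ordinary annuity: 324 payments of €3,510.00 at the end of each month.
Periodic rate r = 0.121/12 per month; n is counted in months.
PV = PMT × [(1 − (1+r)^−n)/r] = 3,510 × [1 − (1+r)^−324] / r = €334,610.52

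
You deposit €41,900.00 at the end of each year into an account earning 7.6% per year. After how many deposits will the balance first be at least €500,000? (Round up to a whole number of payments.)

9 payments

Periodic rate r = 0.076 per year.
Ordinary annuity FV: 500,000 = 41,900 × [((1+r)^n − 1)/r].
(1+r)^n = 1 + 500,000 × r / 41,900, so n = ln(1 + 500,000·r/41,900) / ln(1+r) = 8.81.
Round up to a whole number of payments: n = 9.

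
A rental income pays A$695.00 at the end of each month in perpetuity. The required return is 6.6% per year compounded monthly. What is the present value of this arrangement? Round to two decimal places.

A$126,363.64

Periodic rate r = 0.066/12 per month.
Level perpetuity: PV = PMT / r = 695 / (0.066/12) = A$126,363.64.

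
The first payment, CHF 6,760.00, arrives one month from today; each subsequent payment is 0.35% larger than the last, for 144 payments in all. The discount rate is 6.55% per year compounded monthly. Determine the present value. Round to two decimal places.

CHF 844,950.38

Periodic rate r = 0.0655/12 per month; n is counted in months.
Growing ordinary annuity: PV = PMT₁ × [1 − ((1+g)/(1+r))^n] / (r − g) = 6,760 × [1 − ((1+0.0035)/(1+r))^144] / (r − 0.0035) = CHF 844,950.38.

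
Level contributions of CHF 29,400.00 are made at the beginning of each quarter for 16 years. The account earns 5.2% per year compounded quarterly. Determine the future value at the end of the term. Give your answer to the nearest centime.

CHF 2,945,282.04

This is an annuity due: 64 deposits of CHF 29,400.00 at the beginning of each quarter.
Periodic rate r = 0.052/4 per quarter; n is counted in quarters.
FV = PMT × [((1+r)^n − 1)/r] × (1+r) = 29,400 × [(1+r)^64 − 1] / r × (1+r) = CHF 2,945,282.04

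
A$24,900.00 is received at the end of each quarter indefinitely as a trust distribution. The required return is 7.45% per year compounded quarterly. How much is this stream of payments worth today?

A$1,336,912.75

Periodic rate r = 0.0745/4 per quarter.
Level perpetuity: PV = PMT / r = 24,900 / (0.0745/4) = A$1,336,912.75.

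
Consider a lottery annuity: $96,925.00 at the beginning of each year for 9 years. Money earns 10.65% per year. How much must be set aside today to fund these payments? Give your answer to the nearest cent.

This is an annuity due: 9 payments of $96,925.00 at the beginning of each year.
Periodic rate r = 0.1065 per year.
PV = PMT × [(1 − (1+r)^−n)/r] × (1+r) = 96,925 × [1 − (1+r)^−9] / r × (1+r) = $602,000.40

$602,000.40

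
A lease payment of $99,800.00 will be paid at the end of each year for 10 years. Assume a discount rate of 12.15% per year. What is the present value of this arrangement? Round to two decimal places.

This is an ordinary annuity: 10 payments of $99,800.00 at the end of each year.
Periodic rate r = 0.1215 per year.
PV = PMT × [(1 − (1+r)^−n)/r] = 99,800 × [1 − (1+r)^−10] / r = $560,446.66

$560,446.66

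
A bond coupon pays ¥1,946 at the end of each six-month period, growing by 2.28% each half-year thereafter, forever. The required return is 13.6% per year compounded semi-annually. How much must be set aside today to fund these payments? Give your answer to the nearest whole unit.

¥43,053

Periodic rate r = 0.136/2 per half-year.
Growing perpetuity (Gordon): PV = PMT₁ / (r − g) = 1,946 / (r − 0.0228) = ¥43,053.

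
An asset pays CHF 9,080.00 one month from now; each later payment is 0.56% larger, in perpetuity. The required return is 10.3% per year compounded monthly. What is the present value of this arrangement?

Periodic rate r = 0.103/12 per month.
Growing perpetuity (Gordon): PV = PMT₁ / (r − g) = 9,080 / (r − 0.0056) = CHF 3,043,575.42.

CHF 3,043,575.42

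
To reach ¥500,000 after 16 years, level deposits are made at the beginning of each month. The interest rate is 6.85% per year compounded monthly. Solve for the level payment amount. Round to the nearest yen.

Level annuity due; solve FV = PMT × [((1+r)^n − 1)/r] × (1+r) for PMT.
Periodic rate r = 0.0685/12 per month; n is counted in months.
With n = 192: PMT = 500,000 / ([((1+r)^n − 1)/r] × (1+r)) = ¥1,431

¥1,431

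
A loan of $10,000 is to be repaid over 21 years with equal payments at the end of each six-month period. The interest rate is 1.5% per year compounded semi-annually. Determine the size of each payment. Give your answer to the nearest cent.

Level ordinary annuity; solve PV = PMT × [(1 − (1+r)^−n)/r] for PMT.
Periodic rate r = 0.015/2 per half-year; n is counted in half-years.
With n = 42: PMT = 10,000 / ([(1 − (1+r)^−n)/r]) = $278.45

$278.45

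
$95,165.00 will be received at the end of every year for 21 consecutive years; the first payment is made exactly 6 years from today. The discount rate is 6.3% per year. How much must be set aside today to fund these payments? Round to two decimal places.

Ordinary annuity of 21 payments, first payment at period 6.
Periodic rate r = 0.063 per year.
The ordinary-annuity PV formula values the stream one period before the first payment (period 5); discount that back 5 periods:
PV₀ = 95,165 × [1 − (1+r)^−21] / r × (1+r)^−5 = $804,424.65

$804,424.65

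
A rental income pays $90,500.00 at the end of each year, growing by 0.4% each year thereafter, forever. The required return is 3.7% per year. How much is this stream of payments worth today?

Periodic rate r = 0.037 per year.
Growing perpetuity (Gordon): PV = PMT₁ / (r − g) = 90,500 / (r − 0.004) = $2,742,424.24.

$2,742,424.24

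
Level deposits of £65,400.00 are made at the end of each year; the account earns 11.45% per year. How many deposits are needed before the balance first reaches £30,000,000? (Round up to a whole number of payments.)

Periodic rate r = 0.1145 per year.
Ordinary annuity FV: 30,000,000 = 65,400 × [((1+r)^n − 1)/r].
(1+r)^n = 1 + 30,000,000 × r / 65,400, so n = ln(1 + 30,000,000·r/65,400) / ln(1+r) = 36.71.
Round up to a whole number of payments: n = 37.

37 payments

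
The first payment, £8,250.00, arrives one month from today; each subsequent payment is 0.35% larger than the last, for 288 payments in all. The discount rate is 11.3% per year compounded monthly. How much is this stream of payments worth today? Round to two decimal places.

Periodic rate r = 0.113/12 per month; n is counted in months.
Growing ordinary annuity: PV = PMT₁ × [1 − ((1+g)/(1+r))^n] / (r − g) = 8,250 × [1 − ((1+0.0035)/(1+r))^288] / (r − 0.0035) = £1,137,867.20.

£1,137,867.20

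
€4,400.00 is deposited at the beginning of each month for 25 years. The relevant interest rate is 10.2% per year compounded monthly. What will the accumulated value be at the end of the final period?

€6,092,200.08

This is an annuity due: 300 deposits of €4,400.00 at the beginning of each month.
Periodic rate r = 0.102/12 per month; n is counted in months.
FV = PMT × [((1+r)^n − 1)/r] × (1+r) = 4,400 × [(1+r)^300 − 1] / r × (1+r) = €6,092,200.08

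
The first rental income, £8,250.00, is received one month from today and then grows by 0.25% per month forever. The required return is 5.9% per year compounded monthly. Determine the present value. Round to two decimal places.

Periodic rate r = 0.059/12 per month.
Growing perpetuity (Gordon): PV = PMT₁ / (r − g) = 8,250 / (r − 0.0025) = £3,413,793.10.

£3,413,793.10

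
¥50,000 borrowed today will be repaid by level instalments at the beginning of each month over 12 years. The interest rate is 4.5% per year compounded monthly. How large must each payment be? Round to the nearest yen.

Level annuity due; solve PV = PMT × [(1 − (1+r)^−n)/r] × (1+r) for PMT.
Periodic rate r = 0.045/12 per month; n is counted in months.
With n = 144: PMT = 50,000 / ([(1 − (1+r)^−n)/r] × (1+r)) = ¥448

¥448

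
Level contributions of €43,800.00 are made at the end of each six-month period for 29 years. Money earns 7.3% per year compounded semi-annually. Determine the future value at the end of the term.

This is an ordinary annuity: 58 deposits of €43,800.00 at the end of each six-month period.
Periodic rate r = 0.073/2 per half-year; n is counted in half-years.
FV = PMT × [((1+r)^n − 1)/r] = 43,800 × [(1+r)^58 − 1] / r = €8,398,448.06

€8,398,448.06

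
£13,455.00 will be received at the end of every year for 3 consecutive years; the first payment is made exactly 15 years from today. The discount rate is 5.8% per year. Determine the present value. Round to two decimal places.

£16,394.35

Ordinary annuity of 3 payments, first payment at period 15.
Periodic rate r = 0.058 per year.
The ordinary-annuity PV formula values the stream one period before the first payment (period 14); discount that back 14 periods:
PV₀ = 13,455 × [1 − (1+r)^−3] / r × (1+r)^−14 = £16,394.35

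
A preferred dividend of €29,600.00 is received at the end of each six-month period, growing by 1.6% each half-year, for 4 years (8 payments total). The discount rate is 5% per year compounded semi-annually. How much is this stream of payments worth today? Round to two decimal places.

Periodic rate r = 0.05/2 per half-year; n is counted in half-years.
Growing ordinary annuity: PV = PMT₁ × [1 − ((1+g)/(1+r))^n] / (r − g) = 29,600 × [1 − ((1+0.016)/(1+r))^8] / (r − 0.016) = €224,047.94.

€224,047.94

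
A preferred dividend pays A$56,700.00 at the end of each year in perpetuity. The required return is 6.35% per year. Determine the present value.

Periodic rate r = 0.0635 per year.
Level perpetuity: PV = PMT / r = 56,700 / (0.0635) = A$892,913.39.

A$892,913.39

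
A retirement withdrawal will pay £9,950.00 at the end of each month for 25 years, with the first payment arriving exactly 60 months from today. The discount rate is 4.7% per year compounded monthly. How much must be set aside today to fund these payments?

£1,392,803.99

Ordinary annuity of 300 payments, first payment at period 60.
Periodic rate r = 0.047/12 per month; n is counted in months.
The ordinary-annuity PV formula values the stream one period before the first payment (period 59); discount that back 59 periods:
PV₀ = 9,950 × [1 − (1+r)^−300] / r × (1+r)^−59 = £1,392,803.99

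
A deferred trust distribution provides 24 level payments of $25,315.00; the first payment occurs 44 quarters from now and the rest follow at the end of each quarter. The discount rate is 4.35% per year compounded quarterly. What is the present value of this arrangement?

$334,269.67

Ordinary annuity of 24 payments, first payment at period 44.
Periodic rate r = 0.0435/4 per quarter; n is counted in quarters.
The ordinary-annuity PV formula values the stream one period before the first payment (period 43); discount that back 43 periods:
PV₀ = 25,315 × [1 − (1+r)^−24] / r × (1+r)^−43 = $334,269.67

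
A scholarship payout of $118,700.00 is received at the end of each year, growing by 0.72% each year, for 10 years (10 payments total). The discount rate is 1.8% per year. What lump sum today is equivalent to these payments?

Periodic rate r = 0.018 per year.
Growing ordinary annuity: PV = PMT₁ × [1 − ((1+g)/(1+r))^n] / (r − g) = 118,700 × [1 − ((1+0.0072)/(1+r))^10] / (r − 0.0072) = $1,111,891.58.

$1,111,891.58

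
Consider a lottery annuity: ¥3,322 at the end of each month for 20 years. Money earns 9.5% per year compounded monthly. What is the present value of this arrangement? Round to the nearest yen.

¥356,388

This is an ordinary annuity: 240 payments of ¥3,322 at the end of each month.
Periodic rate r = 0.095/12 per month; n is counted in months.
PV = PMT × [(1 − (1+r)^−n)/r] = 3,322 × [1 − (1+r)^−240] / r = ¥356,388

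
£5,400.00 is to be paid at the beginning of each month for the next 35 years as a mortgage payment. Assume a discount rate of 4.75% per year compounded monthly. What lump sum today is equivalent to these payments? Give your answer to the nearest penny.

This is an annuity due: 420 payments of £5,400.00 at the beginning of each month.
Periodic rate r = 0.0475/12 per month; n is counted in months.
PV = PMT × [(1 − (1+r)^−n)/r] × (1+r) = 5,400 × [1 − (1+r)^−420] / r × (1+r) = £1,108,990.53

£1,108,990.53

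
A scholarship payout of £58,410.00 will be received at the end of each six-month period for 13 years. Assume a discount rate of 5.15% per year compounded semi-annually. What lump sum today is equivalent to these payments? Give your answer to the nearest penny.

This is an ordinary annuity: 26 payments of £58,410.00 at the end of each six-month period.
Periodic rate r = 0.0515/2 per half-year; n is counted in half-years.
PV = PMT × [(1 − (1+r)^−n)/r] = 58,410 × [1 − (1+r)^−26] / r = £1,097,151.56

£1,097,151.56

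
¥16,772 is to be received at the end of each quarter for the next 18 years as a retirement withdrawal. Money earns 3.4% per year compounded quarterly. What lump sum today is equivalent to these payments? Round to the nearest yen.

This is an ordinary annuity: 72 payments of ¥16,772 at the end of each quarter.
Periodic rate r = 0.034/4 per quarter; n is counted in quarters.
PV = PMT × [(1 − (1+r)^−n)/r] = 16,772 × [1 − (1+r)^−72] / r = ¥900,420

¥900,420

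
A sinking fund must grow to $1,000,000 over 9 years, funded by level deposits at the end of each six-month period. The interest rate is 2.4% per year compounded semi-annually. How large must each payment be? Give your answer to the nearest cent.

Level ordinary annuity; solve FV = PMT × [((1+r)^n − 1)/r] for PMT.
Periodic rate r = 0.024/2 per half-year; n is counted in half-years.
With n = 18: PMT = 1,000,000 / ([((1+r)^n − 1)/r]) = $50,102.78

$50,102.78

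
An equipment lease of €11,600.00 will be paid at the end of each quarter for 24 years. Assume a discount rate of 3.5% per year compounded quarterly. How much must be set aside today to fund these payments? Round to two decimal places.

This is an ordinary annuity: 96 payments of €11,600.00 at the end of each quarter.
Periodic rate r = 0.035/4 per quarter; n is counted in quarters.
PV = PMT × [(1 − (1+r)^−n)/r] = 11,600 × [1 − (1+r)^−96] / r = €751,294.55

€751,294.55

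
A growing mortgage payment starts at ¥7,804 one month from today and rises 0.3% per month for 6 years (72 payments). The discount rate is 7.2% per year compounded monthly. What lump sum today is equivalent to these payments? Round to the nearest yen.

Periodic rate r = 0.072/12 per month; n is counted in months.
Growing ordinary annuity: PV = PMT₁ × [1 − ((1+g)/(1+r))^n] / (r − g) = 7,804 × [1 − ((1+0.003)/(1+r))^72] / (r − 0.003) = ¥503,318.

¥503,318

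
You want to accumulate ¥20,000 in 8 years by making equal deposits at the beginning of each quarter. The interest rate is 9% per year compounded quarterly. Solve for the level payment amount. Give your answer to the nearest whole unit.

¥424

Level annuity due; solve FV = PMT × [((1+r)^n − 1)/r] × (1+r) for PMT.
Periodic rate r = 0.09/4 per quarter; n is counted in quarters.
With n = 32: PMT = 20,000 / ([((1+r)^n − 1)/r] × (1+r)) = ¥424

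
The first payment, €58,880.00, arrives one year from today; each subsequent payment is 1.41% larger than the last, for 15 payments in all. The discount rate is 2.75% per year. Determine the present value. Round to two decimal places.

€785,358.88

Periodic rate r = 0.0275 per year.
Growing ordinary annuity: PV = PMT₁ × [1 − ((1+g)/(1+r))^n] / (r − g) = 58,880 × [1 − ((1+0.0141)/(1+r))^15] / (r − 0.0141) = €785,358.88.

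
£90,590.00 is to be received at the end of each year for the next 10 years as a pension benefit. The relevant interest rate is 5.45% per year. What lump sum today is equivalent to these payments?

£684,474.14

This is an ordinary annuity: 10 payments of £90,590.00 at the end of each year.
Periodic rate r = 0.0545 per year.
PV = PMT × [(1 − (1+r)^−n)/r] = 90,590 × [1 − (1+r)^−10] / r = £684,474.14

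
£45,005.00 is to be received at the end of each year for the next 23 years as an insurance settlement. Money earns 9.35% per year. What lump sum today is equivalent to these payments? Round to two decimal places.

This is an ordinary annuity: 23 payments of £45,005.00 at the end of each year.
Periodic rate r = 0.0935 per year.
PV = PMT × [(1 − (1+r)^−n)/r] = 45,005 × [1 − (1+r)^−23] / r = £419,731.74

£419,731.74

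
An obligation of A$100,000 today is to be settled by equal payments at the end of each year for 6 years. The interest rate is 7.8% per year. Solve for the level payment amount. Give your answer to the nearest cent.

A$21,500.46

Level ordinary annuity; solve PV = PMT × [(1 − (1+r)^−n)/r] for PMT.
Periodic rate r = 0.078 per year.
With n = 6: PMT = 100,000 / ([(1 − (1+r)^−n)/r]) = A$21,500.46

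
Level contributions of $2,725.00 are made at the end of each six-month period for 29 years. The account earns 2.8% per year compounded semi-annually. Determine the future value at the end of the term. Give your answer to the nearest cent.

This is an ordinary annuity: 58 deposits of $2,725.00 at the end of each six-month period.
Periodic rate r = 0.028/2 per half-year; n is counted in half-years.
FV = PMT × [((1+r)^n − 1)/r] = 2,725 × [(1+r)^58 − 1] / r = $241,310.33

$241,310.33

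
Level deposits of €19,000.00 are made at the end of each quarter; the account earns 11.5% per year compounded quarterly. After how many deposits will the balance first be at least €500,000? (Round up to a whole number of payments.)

20 payments

Periodic rate r = 0.115/4 per quarter; n is counted in quarters.
Ordinary annuity FV: 500,000 = 19,000 × [((1+r)^n − 1)/r].
(1+r)^n = 1 + 500,000 × r / 19,000, so n = ln(1 + 500,000·r/19,000) / ln(1+r) = 19.88.
Round up to a whole number of payments: n = 20.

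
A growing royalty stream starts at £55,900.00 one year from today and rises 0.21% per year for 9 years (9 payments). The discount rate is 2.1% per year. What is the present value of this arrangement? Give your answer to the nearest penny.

£457,799.31

Periodic rate r = 0.021 per year.
Growing ordinary annuity: PV = PMT₁ × [1 − ((1+g)/(1+r))^n] / (r − g) = 55,900 × [1 − ((1+0.0021)/(1+r))^9] / (r − 0.0021) = £457,799.31.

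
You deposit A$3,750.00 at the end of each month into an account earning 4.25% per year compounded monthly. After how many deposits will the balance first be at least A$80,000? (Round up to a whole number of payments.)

21 payments

Periodic rate r = 0.0425/12 per month; n is counted in months.
Ordinary annuity FV: 80,000 = 3,750 × [((1+r)^n − 1)/r].
(1+r)^n = 1 + 80,000 × r / 3,750, so n = ln(1 + 80,000·r/3,750) / ln(1+r) = 20.60.
Round up to a whole number of payments: n = 21.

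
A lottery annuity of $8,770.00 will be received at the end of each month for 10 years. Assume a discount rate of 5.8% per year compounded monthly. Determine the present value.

$797,136.42

This is an ordinary annuity: 120 payments of $8,770.00 at the end of each month.
Periodic rate r = 0.058/12 per month; n is counted in months.
PV = PMT × [(1 − (1+r)^−n)/r] = 8,770 × [1 − (1+r)^−120] / r = $797,136.42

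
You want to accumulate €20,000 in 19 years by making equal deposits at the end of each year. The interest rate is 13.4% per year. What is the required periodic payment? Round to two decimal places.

Level ordinary annuity; solve FV = PMT × [((1+r)^n − 1)/r] for PMT.
Periodic rate r = 0.134 per year.
With n = 19: PMT = 20,000 / ([((1+r)^n − 1)/r]) = €270.56

€270.56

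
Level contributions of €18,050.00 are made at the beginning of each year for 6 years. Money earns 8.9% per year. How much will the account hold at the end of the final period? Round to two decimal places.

€147,509.40

This is an annuity due: 6 deposits of €18,050.00 at the beginning of each year.
Periodic rate r = 0.089 per year.
FV = PMT × [((1+r)^n − 1)/r] × (1+r) = 18,050 × [(1+r)^6 − 1] / r × (1+r) = €147,509.40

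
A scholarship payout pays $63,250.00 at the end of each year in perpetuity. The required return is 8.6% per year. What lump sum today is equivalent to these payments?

Periodic rate r = 0.086 per year.
Level perpetuity: PV = PMT / r = 63,250 / (0.086) = $735,465.12.

$735,465.12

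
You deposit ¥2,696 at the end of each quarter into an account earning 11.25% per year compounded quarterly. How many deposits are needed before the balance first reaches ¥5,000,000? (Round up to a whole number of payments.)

Periodic rate r = 0.1125/4 per quarter; n is counted in quarters.
Ordinary annuity FV: 5,000,000 = 2,696 × [((1+r)^n − 1)/r].
(1+r)^n = 1 + 5,000,000 × r / 2,696, so n = ln(1 + 5,000,000·r/2,696) / ln(1+r) = 143.25.
Round up to a whole number of payments: n = 144.

144 payments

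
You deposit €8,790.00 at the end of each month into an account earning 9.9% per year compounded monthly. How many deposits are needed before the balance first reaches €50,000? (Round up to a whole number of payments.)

Periodic rate r = 0.099/12 per month; n is counted in months.
Ordinary annuity FV: 50,000 = 8,790 × [((1+r)^n − 1)/r].
(1+r)^n = 1 + 50,000 × r / 8,790, so n = ln(1 + 50,000·r/8,790) / ln(1+r) = 5.58.
Round up to a whole number of payments: n = 6.

6 payments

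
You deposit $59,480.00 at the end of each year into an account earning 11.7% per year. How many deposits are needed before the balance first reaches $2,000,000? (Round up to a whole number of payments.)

Periodic rate r = 0.117 per year.
Ordinary annuity FV: 2,000,000 = 59,480 × [((1+r)^n − 1)/r].
(1+r)^n = 1 + 2,000,000 × r / 59,480, so n = ln(1 + 2,000,000·r/59,480) / ln(1+r) = 14.43.
Round up to a whole number of payments: n = 15.

15 payments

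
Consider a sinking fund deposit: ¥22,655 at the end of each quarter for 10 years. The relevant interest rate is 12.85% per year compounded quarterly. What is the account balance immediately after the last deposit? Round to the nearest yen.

¥1,792,903

This is an ordinary annuity: 40 deposits of ¥22,655 at the end of each quarter.
Periodic rate r = 0.1285/4 per quarter; n is counted in quarters.
FV = PMT × [((1+r)^n − 1)/r] = 22,655 × [(1+r)^40 − 1] / r = ¥1,792,903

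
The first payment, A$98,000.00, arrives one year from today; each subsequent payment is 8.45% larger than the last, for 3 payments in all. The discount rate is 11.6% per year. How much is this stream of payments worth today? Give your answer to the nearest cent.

A$256,074.99

Periodic rate r = 0.116 per year.
Growing ordinary annuity: PV = PMT₁ × [1 − ((1+g)/(1+r))^n] / (r − g) = 98,000 × [1 − ((1+0.0845)/(1+r))^3] / (r − 0.0845) = A$256,074.99.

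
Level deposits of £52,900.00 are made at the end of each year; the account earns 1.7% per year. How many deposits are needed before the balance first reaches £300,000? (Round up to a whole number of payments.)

Periodic rate r = 0.017 per year.
Ordinary annuity FV: 300,000 = 52,900 × [((1+r)^n − 1)/r].
(1+r)^n = 1 + 300,000 × r / 52,900, so n = ln(1 + 300,000·r/52,900) / ln(1+r) = 5.46.
Round up to a whole number of payments: n = 6.

6 payments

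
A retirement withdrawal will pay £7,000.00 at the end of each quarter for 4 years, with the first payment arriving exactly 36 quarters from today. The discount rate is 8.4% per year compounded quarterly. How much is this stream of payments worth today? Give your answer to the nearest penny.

£45,560.60

Ordinary annuity of 16 payments, first payment at period 36.
Periodic rate r = 0.084/4 per quarter; n is counted in quarters.
The ordinary-annuity PV formula values the stream one period before the first payment (period 35); discount that back 35 periods:
PV₀ = 7,000 × [1 − (1+r)^−16] / r × (1+r)^−35 = £45,560.60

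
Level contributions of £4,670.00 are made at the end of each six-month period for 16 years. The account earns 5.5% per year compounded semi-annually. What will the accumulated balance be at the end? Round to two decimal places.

£234,760.29

This is an ordinary annuity: 32 deposits of £4,670.00 at the end of each six-month period.
Periodic rate r = 0.055/2 per half-year; n is counted in half-years.
FV = PMT × [((1+r)^n − 1)/r] = 4,670 × [(1+r)^32 − 1] / r = £234,760.29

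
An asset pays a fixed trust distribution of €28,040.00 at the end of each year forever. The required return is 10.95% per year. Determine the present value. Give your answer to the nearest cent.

€256,073.06

Periodic rate r = 0.1095 per year.
Level perpetuity: PV = PMT / r = 28,040 / (0.1095) = €256,073.06.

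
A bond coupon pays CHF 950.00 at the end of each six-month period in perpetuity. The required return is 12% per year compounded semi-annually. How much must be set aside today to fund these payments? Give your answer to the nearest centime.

CHF 15,833.33

Periodic rate r = 0.12/2 per half-year.
Level perpetuity: PV = PMT / r = 950 / (0.12/2) = CHF 15,833.33.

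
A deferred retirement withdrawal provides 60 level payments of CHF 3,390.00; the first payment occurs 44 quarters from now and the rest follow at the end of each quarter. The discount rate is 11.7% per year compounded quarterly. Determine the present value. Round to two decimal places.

CHF 27,600.02

Ordinary annuity of 60 payments, first payment at period 44.
Periodic rate r = 0.117/4 per quarter; n is counted in quarters.
The ordinary-annuity PV formula values the stream one period before the first payment (period 43); discount that back 43 periods:
PV₀ = 3,390 × [1 − (1+r)^−60] / r × (1+r)^−43 = CHF 27,600.02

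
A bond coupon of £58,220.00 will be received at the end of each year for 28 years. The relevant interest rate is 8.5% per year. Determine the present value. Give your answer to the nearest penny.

£615,178.91

This is an ordinary annuity: 28 payments of £58,220.00 at the end of each year.
Periodic rate r = 0.085 per year.
PV = PMT × [(1 − (1+r)^−n)/r] = 58,220 × [1 − (1+r)^−28] / r = £615,178.91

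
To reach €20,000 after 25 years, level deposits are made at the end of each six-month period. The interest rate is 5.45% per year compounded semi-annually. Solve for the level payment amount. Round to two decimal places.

Level ordinary annuity; solve FV = PMT × [((1+r)^n − 1)/r] for PMT.
Periodic rate r = 0.0545/2 per half-year; n is counted in half-years.
With n = 50: PMT = 20,000 / ([((1+r)^n − 1)/r]) = €192.21

€192.21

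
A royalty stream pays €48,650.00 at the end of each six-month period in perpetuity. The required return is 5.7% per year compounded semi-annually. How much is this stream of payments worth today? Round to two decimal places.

Periodic rate r = 0.057/2 per half-year.
Level perpetuity: PV = PMT / r = 48,650 / (0.057/2) = €1,707,017.54.

€1,707,017.54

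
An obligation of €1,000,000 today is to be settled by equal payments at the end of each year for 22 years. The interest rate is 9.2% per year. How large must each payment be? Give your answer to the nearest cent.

Level ordinary annuity; solve PV = PMT × [(1 − (1+r)^−n)/r] for PMT.
Periodic rate r = 0.092 per year.
With n = 22: PMT = 1,000,000 / ([(1 − (1+r)^−n)/r]) = €107,507.46

€107,507.46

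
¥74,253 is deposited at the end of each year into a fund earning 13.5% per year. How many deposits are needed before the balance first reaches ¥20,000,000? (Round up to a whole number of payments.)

Periodic rate r = 0.135 per year.
Ordinary annuity FV: 20,000,000 = 74,253 × [((1+r)^n − 1)/r].
(1+r)^n = 1 + 20,000,000 × r / 74,253, so n = ln(1 + 20,000,000·r/74,253) / ln(1+r) = 28.59.
Round up to a whole number of payments: n = 29.

29 payments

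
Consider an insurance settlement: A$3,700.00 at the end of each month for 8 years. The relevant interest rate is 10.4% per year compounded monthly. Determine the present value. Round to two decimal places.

This is an ordinary annuity: 96 payments of A$3,700.00 at the end of each month.
Periodic rate r = 0.104/12 per month; n is counted in months.
PV = PMT × [(1 − (1+r)^−n)/r] = 3,700 × [1 − (1+r)^−96] / r = A$240,468.34

A$240,468.34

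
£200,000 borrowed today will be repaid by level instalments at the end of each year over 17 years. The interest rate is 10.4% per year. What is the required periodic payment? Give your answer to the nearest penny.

Level ordinary annuity; solve PV = PMT × [(1 − (1+r)^−n)/r] for PMT.
Periodic rate r = 0.104 per year.
With n = 17: PMT = 200,000 / ([(1 − (1+r)^−n)/r]) = £25,553.00

£25,553.00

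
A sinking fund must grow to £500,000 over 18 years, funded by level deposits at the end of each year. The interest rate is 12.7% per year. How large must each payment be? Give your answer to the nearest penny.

£8,352.39

Level ordinary annuity; solve FV = PMT × [((1+r)^n − 1)/r] for PMT.
Periodic rate r = 0.127 per year.
With n = 18: PMT = 500,000 / ([((1+r)^n − 1)/r]) = £8,352.39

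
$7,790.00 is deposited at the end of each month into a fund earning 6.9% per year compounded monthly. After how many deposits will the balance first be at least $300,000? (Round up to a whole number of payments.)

35 payments

Periodic rate r = 0.069/12 per month; n is counted in months.
Ordinary annuity FV: 300,000 = 7,790 × [((1+r)^n − 1)/r].
(1+r)^n = 1 + 300,000 × r / 7,790, so n = ln(1 + 300,000·r/7,790) / ln(1+r) = 34.89.
Round up to a whole number of payments: n = 35.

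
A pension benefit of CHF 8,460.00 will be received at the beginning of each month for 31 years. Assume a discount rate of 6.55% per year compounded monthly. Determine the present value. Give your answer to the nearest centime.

This is an annuity due: 372 payments of CHF 8,460.00 at the beginning of each month.
Periodic rate r = 0.0655/12 per month; n is counted in months.
PV = PMT × [(1 − (1+r)^−n)/r] × (1+r) = 8,460 × [1 − (1+r)^−372] / r × (1+r) = CHF 1,352,682.19

CHF 1,352,682.19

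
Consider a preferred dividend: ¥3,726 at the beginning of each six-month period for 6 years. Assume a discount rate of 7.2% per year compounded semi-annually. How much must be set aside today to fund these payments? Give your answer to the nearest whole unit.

This is an annuity due: 12 payments of ¥3,726 at the beginning of each six-month period.
Periodic rate r = 0.072/2 per half-year; n is counted in half-years.
PV = PMT × [(1 − (1+r)^−n)/r] × (1+r) = 3,726 × [1 − (1+r)^−12] / r × (1+r) = ¥37,083

¥37,083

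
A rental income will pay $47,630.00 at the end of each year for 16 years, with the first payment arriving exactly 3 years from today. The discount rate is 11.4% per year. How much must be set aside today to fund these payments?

Ordinary annuity of 16 payments, first payment at period 3.
Periodic rate r = 0.114 per year.
The ordinary-annuity PV formula values the stream one period before the first payment (period 2); discount that back 2 periods:
PV₀ = 47,630 × [1 − (1+r)^−16] / r × (1+r)^−2 = $276,823.73

$276,823.73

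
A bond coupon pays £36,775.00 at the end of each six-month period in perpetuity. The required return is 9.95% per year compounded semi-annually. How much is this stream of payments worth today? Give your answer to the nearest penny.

Periodic rate r = 0.0995/2 per half-year.
Level perpetuity: PV = PMT / r = 36,775 / (0.0995/2) = £739,195.98.

£739,195.98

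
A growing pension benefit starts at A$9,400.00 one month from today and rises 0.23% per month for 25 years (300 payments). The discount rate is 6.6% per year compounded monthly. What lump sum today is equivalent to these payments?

Periodic rate r = 0.066/12 per month; n is counted in months.
Growing ordinary annuity: PV = PMT₁ × [1 − ((1+g)/(1+r))^n] / (r − g) = 9,400 × [1 − ((1+0.0023)/(1+r))^300] / (r − 0.0023) = A$1,808,550.53.

A$1,808,550.53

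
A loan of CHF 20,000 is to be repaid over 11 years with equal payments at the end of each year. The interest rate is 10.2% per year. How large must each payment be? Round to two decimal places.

CHF 3,107.67

Level ordinary annuity; solve PV = PMT × [(1 − (1+r)^−n)/r] for PMT.
Periodic rate r = 0.102 per year.
With n = 11: PMT = 20,000 / ([(1 − (1+r)^−n)/r]) = CHF 3,107.67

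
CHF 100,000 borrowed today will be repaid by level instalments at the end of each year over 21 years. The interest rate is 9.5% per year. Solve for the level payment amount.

Level ordinary annuity; solve PV = PMT × [(1 − (1+r)^−n)/r] for PMT.
Periodic rate r = 0.095 per year.
With n = 21: PMT = 100,000 / ([(1 − (1+r)^−n)/r]) = CHF 11,159.37

CHF 11,159.37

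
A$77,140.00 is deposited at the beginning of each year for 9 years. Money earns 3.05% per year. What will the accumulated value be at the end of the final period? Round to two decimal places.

A$809,222.66

This is an annuity due: 9 deposits of A$77,140.00 at the beginning of each year.
Periodic rate r = 0.0305 per year.
FV = PMT × [((1+r)^n − 1)/r] × (1+r) = 77,140 × [(1+r)^9 − 1] / r × (1+r) = A$809,222.66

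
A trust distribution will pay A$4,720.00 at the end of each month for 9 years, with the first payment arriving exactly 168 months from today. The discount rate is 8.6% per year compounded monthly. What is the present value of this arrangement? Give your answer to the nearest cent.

A$107,430.54

Ordinary annuity of 108 payments, first payment at period 168.
Periodic rate r = 0.086/12 per month; n is counted in months.
The ordinary-annuity PV formula values the stream one period before the first payment (period 167); discount that back 167 periods:
PV₀ = 4,720 × [1 − (1+r)^−108] / r × (1+r)^−167 = A$107,430.54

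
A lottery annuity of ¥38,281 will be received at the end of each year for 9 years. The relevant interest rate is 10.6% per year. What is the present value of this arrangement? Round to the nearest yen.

This is an ordinary annuity: 9 payments of ¥38,281 at the end of each year.
Periodic rate r = 0.106 per year.
PV = PMT × [(1 − (1+r)^−n)/r] = 38,281 × [1 − (1+r)^−9] / r = ¥215,300

¥215,300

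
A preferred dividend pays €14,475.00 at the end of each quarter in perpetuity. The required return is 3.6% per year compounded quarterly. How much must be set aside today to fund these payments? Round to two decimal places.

€1,608,333.33

Periodic rate r = 0.036/4 per quarter.
Level perpetuity: PV = PMT / r = 14,475 / (0.036/4) = €1,608,333.33.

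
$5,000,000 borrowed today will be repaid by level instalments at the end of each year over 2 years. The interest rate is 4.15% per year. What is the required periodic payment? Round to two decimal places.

Level ordinary annuity; solve PV = PMT × [(1 − (1+r)^−n)/r] for PMT.
Periodic rate r = 0.0415 per year.
With n = 2: PMT = 5,000,000 / ([(1 − (1+r)^−n)/r]) = $2,656,679.52

$2,656,679.52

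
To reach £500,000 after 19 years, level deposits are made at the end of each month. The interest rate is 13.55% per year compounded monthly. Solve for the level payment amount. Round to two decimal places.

£472.98

Level ordinary annuity; solve FV = PMT × [((1+r)^n − 1)/r] for PMT.
Periodic rate r = 0.1355/12 per month; n is counted in months.
With n = 228: PMT = 500,000 / ([((1+r)^n − 1)/r]) = £472.98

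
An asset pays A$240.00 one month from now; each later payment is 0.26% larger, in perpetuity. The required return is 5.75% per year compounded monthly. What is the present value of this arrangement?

Periodic rate r = 0.0575/12 per month.
Growing perpetuity (Gordon): PV = PMT₁ / (r − g) = 240 / (r − 0.0026) = A$109,505.70.

A$109,505.70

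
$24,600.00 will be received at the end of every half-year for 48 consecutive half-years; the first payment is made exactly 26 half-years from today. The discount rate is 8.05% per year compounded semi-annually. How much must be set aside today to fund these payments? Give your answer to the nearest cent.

$193,604.56

Ordinary annuity of 48 payments, first payment at period 26.
Periodic rate r = 0.0805/2 per half-year; n is counted in half-years.
The ordinary-annuity PV formula values the stream one period before the first payment (period 25); discount that back 25 periods:
PV₀ = 24,600 × [1 − (1+r)^−48] / r × (1+r)^−25 = $193,604.56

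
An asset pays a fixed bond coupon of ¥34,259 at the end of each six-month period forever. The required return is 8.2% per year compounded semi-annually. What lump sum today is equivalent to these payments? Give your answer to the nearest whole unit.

¥835,585

Periodic rate r = 0.082/2 per half-year.
Level perpetuity: PV = PMT / r = 34,259 / (0.082/2) = ¥835,585.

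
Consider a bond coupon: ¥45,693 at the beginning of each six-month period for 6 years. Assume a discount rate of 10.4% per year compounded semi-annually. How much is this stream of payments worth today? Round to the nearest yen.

This is an annuity due: 12 payments of ¥45,693 at the beginning of each six-month period.
Periodic rate r = 0.104/2 per half-year; n is counted in half-years.
PV = PMT × [(1 − (1+r)^−n)/r] × (1+r) = 45,693 × [1 − (1+r)^−12] / r × (1+r) = ¥421,283

¥421,283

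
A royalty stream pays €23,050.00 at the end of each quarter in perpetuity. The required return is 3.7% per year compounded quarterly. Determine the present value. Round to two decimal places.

Periodic rate r = 0.037/4 per quarter.
Level perpetuity: PV = PMT / r = 23,050 / (0.037/4) = €2,491,891.89.

€2,491,891.89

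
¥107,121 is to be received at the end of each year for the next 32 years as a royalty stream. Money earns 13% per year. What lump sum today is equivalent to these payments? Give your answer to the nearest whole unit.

This is an ordinary annuity: 32 payments of ¥107,121 at the end of each year.
Periodic rate r = 0.13 per year.
PV = PMT × [(1 − (1+r)^−n)/r] = 107,121 × [1 − (1+r)^−32] / r = ¥807,510

¥807,510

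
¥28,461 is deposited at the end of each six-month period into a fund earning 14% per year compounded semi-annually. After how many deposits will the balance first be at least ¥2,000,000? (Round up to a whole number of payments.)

27 payments

Periodic rate r = 0.14/2 per half-year; n is counted in half-years.
Ordinary annuity FV: 2,000,000 = 28,461 × [((1+r)^n − 1)/r].
(1+r)^n = 1 + 2,000,000 × r / 28,461, so n = ln(1 + 2,000,000·r/28,461) / ln(1+r) = 26.28.
Round up to a whole number of payments: n = 27.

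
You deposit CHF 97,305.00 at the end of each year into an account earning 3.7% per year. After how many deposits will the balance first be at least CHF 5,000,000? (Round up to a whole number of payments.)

Periodic rate r = 0.037 per year.
Ordinary annuity FV: 5,000,000 = 97,305 × [((1+r)^n − 1)/r].
(1+r)^n = 1 + 5,000,000 × r / 97,305, so n = ln(1 + 5,000,000·r/97,305) / ln(1+r) = 29.32.
Round up to a whole number of payments: n = 30.

30 payments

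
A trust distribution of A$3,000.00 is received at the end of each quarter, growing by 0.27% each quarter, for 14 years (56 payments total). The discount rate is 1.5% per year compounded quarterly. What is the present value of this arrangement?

A$162,646.95

Periodic rate r = 0.015/4 per quarter; n is counted in quarters.
Growing ordinary annuity: PV = PMT₁ × [1 − ((1+g)/(1+r))^n] / (r − g) = 3,000 × [1 − ((1+0.0027)/(1+r))^56] / (r − 0.0027) = A$162,646.95.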